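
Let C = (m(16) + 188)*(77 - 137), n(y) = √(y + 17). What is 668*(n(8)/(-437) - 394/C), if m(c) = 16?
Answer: 9266663/668610 ≈ 13.860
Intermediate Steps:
n(y) = √(17 + y)
C = -12240 (C = (16 + 188)*(77 - 137) = 204*(-60) = -12240)
668*(n(8)/(-437) - 394/C) = 668*(√(17 + 8)/(-437) - 394/(-12240)) = 668*(√25*(-1/437) - 394*(-1/12240)) = 668*(5*(-1/437) + 197/6120) = 668*(-5/437 + 197/6120) = 668*(55489/2674440) = 9266663/668610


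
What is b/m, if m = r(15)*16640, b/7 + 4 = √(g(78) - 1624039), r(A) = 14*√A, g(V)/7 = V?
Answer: √15*(-4 + I*√1623493)/499200 ≈ -3.1034e-5 + 0.0098854*I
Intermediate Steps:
g(V) = 7*V
b = -28 + 7*I*√1623493 (b = -28 + 7*√(7*78 - 1624039) = -28 + 7*√(546 - 1624039) = -28 + 7*√(-1623493) = -28 + 7*(I*√1623493) = -28 + 7*I*√1623493 ≈ -28.0 + 8919.1*I)
m = 232960*√15 (m = (14*√15)*16640 = 232960*√15 ≈ 9.0225e+5)
b/m = (-28 + 7*I*√1623493)/((232960*√15)) = (-28 + 7*I*√1623493)*(√15/3494400) = √15*(-28 + 7*I*√1623493)/3494400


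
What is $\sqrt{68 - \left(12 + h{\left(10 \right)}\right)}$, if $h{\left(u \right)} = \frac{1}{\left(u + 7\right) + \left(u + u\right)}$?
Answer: $\frac{\sqrt{76627}}{37} \approx 7.4815$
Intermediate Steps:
$h{\left(u \right)} = \frac{1}{7 + 3 u}$ ($h{\left(u \right)} = \frac{1}{\left(7 + u\right) + 2 u} = \frac{1}{7 + 3 u}$)
$\sqrt{68 - \left(12 + h{\left(10 \right)}\right)} = \sqrt{68 - \left(12 + \frac{1}{7 + 3 \cdot 10}\right)} = \sqrt{68 - \left(12 + \frac{1}{7 + 30}\right)} = \sqrt{68 - \frac{445}{37}} = \sqrt{\frac{2071}{37}} = \frac{\sqrt{76627}}{37}$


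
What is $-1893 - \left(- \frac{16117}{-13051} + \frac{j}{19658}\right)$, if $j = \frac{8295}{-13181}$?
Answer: $- \frac{915097297197805}{483095998714} \approx -1894.2$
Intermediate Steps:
$j = - \frac{1185}{1883}$ ($j = 8295 \left(- \frac{1}{13181}\right) = - \frac{1185}{1883} \approx -0.62931$)
$-1893 - \left(- \frac{16117}{-13051} + \frac{j}{19658}\right) = -1893 - \left(- \frac{16117}{-13051} - \frac{1185}{1883 \cdot 19658}\right) = -1893 - \left(\left(-16117\right) \left(- \frac{1}{13051}\right) - \frac{1185}{37016014}\right) = -1893 - \left(\frac{16117}{13051} - \frac{1185}{37016014}\right) = -1893 - \frac{596571632203}{483095998714} = - \frac{915097297197805}{483095998714}$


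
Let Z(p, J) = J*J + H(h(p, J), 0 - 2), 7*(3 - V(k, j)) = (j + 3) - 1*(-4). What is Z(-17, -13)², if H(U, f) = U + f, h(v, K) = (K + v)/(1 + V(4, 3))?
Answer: 217156/9 ≈ 24128.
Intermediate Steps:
V(k, j) = 2 - j/7 (V(k, j) = 3 - ((j + 3) - 1*(-4))/7 = 3 - ((3 + j) + 4)/7 = 3 - (7 + j)/7 = 3 + (-1 - j/7) = 2 - j/7)
h(v, K) = 7*K/18 + 7*v/18 (h(v, K) = (K + v)/(1 + (2 - ⅐*3)) = (K + v)/(1 + (2 - 3/7)) = (K + v)/(1 + 11/7) = (K + v)/(18/7) = (K + v)*(7/18) = 7*K/18 + 7*v/18)
Z(p, J) = -2 + J² + 7*J/18 + 7*p/18 (Z(p, J) = J*J + ((7*J/18 + 7*p/18) + (0 - 2)) = J² + ((7*J/18 + 7*p/18) - 2) = J² + (-2 + 7*J/18 + 7*p/18) = -2 + J² + 7*J/18 + 7*p/18)
Z(-17, -13)² = (-2 + (-13)² + (7/18)*(-13) + (7/18)*(-17))² = (-2 + 169 - 91/18 - 119/18)² = (466/3)² = 217156/9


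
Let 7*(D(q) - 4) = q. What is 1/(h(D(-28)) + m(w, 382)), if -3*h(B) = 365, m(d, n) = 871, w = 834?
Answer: 3/2248 ≈ 0.0013345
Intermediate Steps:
D(q) = 4 + q/7
h(B) = -365/3 (h(B) = -⅓*365 = -365/3)
1/(h(D(-28)) + m(w, 382)) = 1/(-365/3 + 871) = 1/(2248/3) = 3/2248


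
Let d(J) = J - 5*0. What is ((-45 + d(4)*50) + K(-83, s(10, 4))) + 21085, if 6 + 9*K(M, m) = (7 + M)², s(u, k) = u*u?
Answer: 196930/9 ≈ 21881.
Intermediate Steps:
d(J) = J (d(J) = J + 0 = J)
s(u, k) = u²
K(M, m) = -⅔ + (7 + M)²/9
((-45 + d(4)*50) + K(-83, s(10, 4))) + 21085 = ((-45 + 4*50) + (-⅔ + (7 - 83)²/9)) + 21085 = ((-45 + 200) + (-⅔ + (⅑)*(-76)²)) + 21085 = (155 + (-⅔ + (⅑)*5776)) + 21085 = (155 + (-⅔ + 5776/9)) + 21085 = (155 + 5770/9) + 21085 = 7165/9 + 21085 = 196930/9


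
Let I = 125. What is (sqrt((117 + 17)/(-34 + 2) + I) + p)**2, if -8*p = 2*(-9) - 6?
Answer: (12 + sqrt(1933))**2/16 ≈ 195.76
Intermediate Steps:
p = 3 (p = -(2*(-9) - 6)/8 = -(-18 - 6)/8 = -1/8*(-24) = 3)
(sqrt((117 + 17)/(-34 + 2) + I) + p)**2 = (sqrt((117 + 17)/(-34 + 2) + 125) + 3)**2 = (sqrt(134/(-32) + 125) + 3)**2 = (sqrt(134*(-1/32) + 125) + 3)**2 = (sqrt(-67/16 + 125) + 3)**2 = (sqrt(1933/16) + 3)**2 = (sqrt(1933)/4 + 3)**2 = (3 + sqrt(1933)/4)**2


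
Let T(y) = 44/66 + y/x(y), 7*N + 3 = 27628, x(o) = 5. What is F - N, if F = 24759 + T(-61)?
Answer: 2184109/105 ≈ 20801.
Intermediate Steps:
N = 27625/7 (N = -3/7 + (⅐)*27628 = -3/7 + 27628/7 = 27625/7 ≈ 3946.4)
T(y) = ⅔ + y/5 (T(y) = 44/66 + y/5 = 44*(1/66) + y*(⅕) = ⅔ + y/5)
F = 371212/15 (F = 24759 + (⅔ + (⅕)*(-61)) = 24759 + (⅔ - 61/5) = 24759 - 173/15 = 371212/15 ≈ 24747.)
F - N = 371212/15 - 1*27625/7 = 371212/15 - 27625/7 = 2184109/105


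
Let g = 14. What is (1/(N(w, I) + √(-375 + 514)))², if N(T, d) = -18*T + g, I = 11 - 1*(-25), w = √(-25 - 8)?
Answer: (14 + √139 - 18*I*√33)⁻² ≈ -7.7737e-5 + 4.135e-5*I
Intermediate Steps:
w = I*√33 (w = √(-33) = I*√33 ≈ 5.7446*I)
I = 36 (I = 11 + 25 = 36)
N(T, d) = 14 - 18*T (N(T, d) = -18*T + 14 = 14 - 18*T)
(1/(N(w, I) + √(-375 + 514)))² = (1/((14 - 18*I*√33) + √(-375 + 514)))² = (1/((14 - 18*I*√33) + √139))² = (1/(14 + √139 - 18*I*√33))² = (14 + √139 - 18*I*√33)⁻²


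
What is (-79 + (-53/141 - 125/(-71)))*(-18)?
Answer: 4662042/3337 ≈ 1397.1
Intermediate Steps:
(-79 + (-53/141 - 125/(-71)))*(-18) = (-79 + (-53*1/141 - 125*(-1/71)))*(-18) = (-79 + (-53/141 + 125/71))*(-18) = (-79 + 13862/10011)*(-18) = -777007/10011*(-18) = 4662042/3337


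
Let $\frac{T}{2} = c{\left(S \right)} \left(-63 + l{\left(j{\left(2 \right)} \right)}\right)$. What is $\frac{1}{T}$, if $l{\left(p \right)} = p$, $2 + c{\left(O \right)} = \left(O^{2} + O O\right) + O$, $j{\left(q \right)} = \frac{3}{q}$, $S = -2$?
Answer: $- \frac{1}{492} \approx -0.0020325$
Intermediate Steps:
$c{\left(O \right)} = -2 + O + 2 O^{2}$ ($c{\left(O \right)} = -2 + \left(\left(O^{2} + O O\right) + O\right) = -2 + \left(\left(O^{2} + O^{2}\right) + O\right) = -2 + \left(2 O^{2} + O\right) = -2 + \left(O + 2 O^{2}\right) = -2 + O + 2 O^{2}$)
$T = -492$ ($T = 2 \left(-2 - 2 + 2 \left(-2\right)^{2}\right) \left(-63 + \frac{3}{2}\right) = 2 \left(-2 - 2 + 2 \cdot 4\right) \left(-63 + 3 \cdot \frac{1}{2}\right) = 2 \left(-2 - 2 + 8\right) \left(-63 + \frac{3}{2}\right) = 2 \cdot 4 \left(- \frac{123}{2}\right) = 2 \left(-246\right) = -492$)
$\frac{1}{T} = \frac{1}{-492} = - \frac{1}{492}$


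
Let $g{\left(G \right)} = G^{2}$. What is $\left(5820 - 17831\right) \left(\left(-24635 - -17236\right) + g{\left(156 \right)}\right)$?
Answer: $-203430307$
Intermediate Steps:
$\left(5820 - 17831\right) \left(\left(-24635 - -17236\right) + g{\left(156 \right)}\right) = \left(5820 - 17831\right) \left(\left(-24635 - -17236\right) + 156^{2}\right) = - 12011 \left(\left(-24635 + 17236\right) + 24336\right) = - 12011 \left(-7399 + 24336\right) = \left(-12011\right) 16937 = -203430307$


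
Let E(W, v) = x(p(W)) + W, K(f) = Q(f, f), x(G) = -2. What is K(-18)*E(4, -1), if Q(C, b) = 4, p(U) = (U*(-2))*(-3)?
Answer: 8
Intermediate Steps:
p(U) = 6*U (p(U) = -2*U*(-3) = 6*U)
K(f) = 4
E(W, v) = -2 + W
K(-18)*E(4, -1) = 4*(-2 + 4) = 4*2 = 8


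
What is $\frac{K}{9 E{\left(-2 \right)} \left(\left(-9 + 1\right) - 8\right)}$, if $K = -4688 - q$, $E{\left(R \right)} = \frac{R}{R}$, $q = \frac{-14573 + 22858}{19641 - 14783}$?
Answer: $\frac{22782589}{699552} \approx 32.567$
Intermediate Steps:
$q = \frac{8285}{4858} \approx 1.7054$
$E{\left(R \right)} = 1$
$K = - \frac{22782589}{4858}$ ($K = -4688 - \frac{8285}{4858} = - \frac{22782589}{4858} \approx -4689.7$)
$\frac{K}{9 E{\left(-2 \right)} \left(\left(-9 + 1\right) - 8\right)} = - \frac{22782589}{4858 \cdot 9 \cdot 1 \left(\left(-9 + 1\right) - 8\right)} = - \frac{22782589}{4858 \cdot 9 \left(-8 - 8\right)} = - \frac{22782589}{4858 \cdot 9 \left(-16\right)} = - \frac{22782589}{4858 \left(-144\right)} = \left(- \frac{22782589}{4858}\right) \left(- \frac{1}{144}\right) = \frac{22782589}{699552}$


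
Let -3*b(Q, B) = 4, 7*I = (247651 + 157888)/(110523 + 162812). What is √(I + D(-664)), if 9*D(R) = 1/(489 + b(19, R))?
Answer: 4*√19085678866761045/1199667315 ≈ 0.46063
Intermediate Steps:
I = 405539/1913345 (I = ((247651 + 157888)/(110523 + 162812))/7 = (405539/273335)/7 = (405539*(1/273335))/7 = (⅐)*(405539/273335) = 405539/1913345 ≈ 0.21195)
b(Q, B) = -4/3 (b(Q, B) = -⅓*4 = -4/3)
D(R) = 1/4389 (D(R) = 1/(9*(489 - 4/3)) = 1/(9*(1463/3)) = (⅑)*(3/1463) = 1/4389)
√(I + D(-664)) = √(405539/1913345 + 1/4389) = √(254546288/1199667315) = 4*√19085678866761045/1199667315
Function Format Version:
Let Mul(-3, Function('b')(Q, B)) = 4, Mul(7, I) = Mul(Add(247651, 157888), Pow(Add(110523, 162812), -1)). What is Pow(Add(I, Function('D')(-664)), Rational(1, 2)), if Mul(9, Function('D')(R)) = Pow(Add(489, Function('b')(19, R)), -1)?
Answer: Mul(Rational(4, 1199667315), Pow(19085678866761045, Rational(1, 2))) ≈ 0.46063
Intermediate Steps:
I = Rational(405539, 1913345) (I = Mul(Rational(1, 7), Mul(Add(247651, 157888), Pow(Add(110523, 162812), -1))) = Mul(Rational(1, 7), Mul(405539, Pow(273335, -1))) = Mul(Rational(1, 7), Mul(405539, Rational(1, 273335))) = Mul(Rational(1, 7), Rational(405539, 273335)) = Rational(405539, 1913345) ≈ 0.21195)
Function('b')(Q, B) = Rational(-4, 3) (Function('b')(Q, B) = Mul(Rational(-1, 3), 4) = Rational(-4, 3))
Function('D')(R) = Rational(1, 4389) (Function('D')(R) = Mul(Rational(1, 9), Pow(Add(489, Rational(-4, 3)), -1)) = Mul(Rational(1, 9), Pow(Rational(1463, 3), -1)) = Mul(Rational(1, 9), Rational(3, 1463)) = Rational(1, 4389))
Pow(Add(I, Function('D')(-664)), Rational(1, 2)) = Pow(Add(Rational(405539, 1913345), Rational(1, 4389)), Rational(1, 2)) = Pow(Rational(254546288, 1199667315), Rational(1, 2)) = Mul(Rational(4, 1199667315), Pow(19085678866761045, Rational(1, 2)))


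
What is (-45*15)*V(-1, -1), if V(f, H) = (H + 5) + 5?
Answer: -6075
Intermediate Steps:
V(f, H) = 10 + H (V(f, H) = (5 + H) + 5 = 10 + H)
(-45*15)*V(-1, -1) = (-45*15)*(10 - 1) = -675*9 = -6075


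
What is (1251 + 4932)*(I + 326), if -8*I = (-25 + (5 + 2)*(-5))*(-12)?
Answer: 1459188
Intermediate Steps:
I = -90 (I = -(-25 + (5 + 2)*(-5))*(-12)/8 = -(-25 + 7*(-5))*(-12)/8 = -(-25 - 35)*(-12)/8 = -(-15)*(-12)/2 = -⅛*720 = -90)
(1251 + 4932)*(I + 326) = (1251 + 4932)*(-90 + 326) = 6183*236 = 1459188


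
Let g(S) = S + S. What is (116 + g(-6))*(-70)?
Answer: -7280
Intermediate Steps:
g(S) = 2*S
(116 + g(-6))*(-70) = (116 + 2*(-6))*(-70) = (116 - 12)*(-70) = 104*(-70) = -7280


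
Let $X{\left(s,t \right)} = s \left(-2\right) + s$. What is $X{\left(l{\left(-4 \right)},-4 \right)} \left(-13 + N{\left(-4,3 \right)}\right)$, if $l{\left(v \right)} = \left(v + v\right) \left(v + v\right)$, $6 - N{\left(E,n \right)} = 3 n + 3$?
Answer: $1216$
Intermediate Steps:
$N{\left(E,n \right)} = 3 - 3 n$ ($N{\left(E,n \right)} = 6 - \left(3 n + 3\right) = 6 - \left(3 + 3 n\right) = 3 - 3 n$)
$l{\left(v \right)} = 4 v^{2}$ ($l{\left(v \right)} = 2 v 2 v = 4 v^{2}$)
$X{\left(s,t \right)} = - s$ ($X{\left(s,t \right)} = - 2 s + s = - s$)
$X{\left(l{\left(-4 \right)},-4 \right)} \left(-13 + N{\left(-4,3 \right)}\right) = - 4 \left(-4\right)^{2} \left(-13 + \left(3 - 9\right)\right) = - 4 \cdot 16 \left(-13 + \left(3 - 9\right)\right) = \left(-1\right) 64 \left(-13 - 6\right) = \left(-64\right) \left(-19\right) = 1216$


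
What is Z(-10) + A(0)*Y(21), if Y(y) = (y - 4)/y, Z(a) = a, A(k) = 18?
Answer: 32/7 ≈ 4.5714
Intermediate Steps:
Y(y) = (-4 + y)/y
Z(-10) + A(0)*Y(21) = -10 + 18*((-4 + 21)/21) = -10 + 18*((1/21)*17) = -10 + 18*(17/21) = -10 + 102/7 = 32/7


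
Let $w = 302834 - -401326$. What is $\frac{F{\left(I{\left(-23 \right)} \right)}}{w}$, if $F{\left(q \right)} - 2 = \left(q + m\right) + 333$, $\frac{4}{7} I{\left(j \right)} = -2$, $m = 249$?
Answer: $\frac{43}{52160} \approx 0.00082439$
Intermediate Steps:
$I{\left(j \right)} = - \frac{7}{2}$ ($I{\left(j \right)} = \frac{7}{4} \left(-2\right) = - \frac{7}{2}$)
$F{\left(q \right)} = 584 + q$ ($F{\left(q \right)} = 2 + \left(\left(q + 249\right) + 333\right) = 2 + \left(\left(249 + q\right) + 333\right) = 2 + \left(582 + q\right) = 584 + q$)
$w = 704160$ ($w = 302834 + 401326 = 704160$)
$\frac{F{\left(I{\left(-23 \right)} \right)}}{w} = \frac{584 - \frac{7}{2}}{704160} = \frac{1161}{2} \cdot \frac{1}{704160} = \frac{43}{52160}$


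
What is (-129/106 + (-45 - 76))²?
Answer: 167832025/11236 ≈ 14937.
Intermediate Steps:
(-129/106 + (-45 - 76))² = (-129*1/106 - 121)² = (-129/106 - 121)² = (-12955/106)² = 167832025/11236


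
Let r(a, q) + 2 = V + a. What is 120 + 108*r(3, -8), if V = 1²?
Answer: 336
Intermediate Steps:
V = 1
r(a, q) = -1 + a (r(a, q) = -2 + (1 + a) = -1 + a)
120 + 108*r(3, -8) = 120 + 108*(-1 + 3) = 120 + 108*2 = 120 + 216 = 336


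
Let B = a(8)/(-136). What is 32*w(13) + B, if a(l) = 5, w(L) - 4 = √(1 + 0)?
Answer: 21755/136 ≈ 159.96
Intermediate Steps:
w(L) = 5 (w(L) = 4 + √(1 + 0) = 4 + √1 = 4 + 1 = 5)
B = -5/136 (B = 5/(-136) = 5*(-1/136) = -5/136 ≈ -0.036765)
32*w(13) + B = 32*5 - 5/136 = 160 - 5/136 = 21755/136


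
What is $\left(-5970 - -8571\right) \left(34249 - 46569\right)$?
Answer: $-32044320$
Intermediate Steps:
$\left(-5970 - -8571\right) \left(34249 - 46569\right) = \left(-5970 + \left(-6105 + 14676\right)\right) \left(-12320\right) = \left(-5970 + 8571\right) \left(-12320\right) = 2601 \left(-12320\right) = -32044320$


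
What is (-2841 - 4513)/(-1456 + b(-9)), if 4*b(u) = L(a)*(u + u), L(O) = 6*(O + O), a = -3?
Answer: 3677/647 ≈ 5.6832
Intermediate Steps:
L(O) = 12*O (L(O) = 6*(2*O) = 12*O)
b(u) = -18*u (b(u) = ((12*(-3))*(u + u))/4 = (-72*u)/4 = -18*u)
(-2841 - 4513)/(-1456 + b(-9)) = (-2841 - 4513)/(-1456 - 18*(-9)) = -7354/(-1456 + 162) = -7354/(-1294) = -7354*(-1/1294) = 3677/647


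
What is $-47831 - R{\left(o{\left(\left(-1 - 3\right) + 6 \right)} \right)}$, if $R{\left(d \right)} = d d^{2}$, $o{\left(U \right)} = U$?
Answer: $-47839$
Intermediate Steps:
$R{\left(d \right)} = d^{3}$
$-47831 - R{\left(o{\left(\left(-1 - 3\right) + 6 \right)} \right)} = -47831 - \left(\left(-1 - 3\right) + 6\right)^{3} = -47831 - \left(-4 + 6\right)^{3} = -47831 - 2^{3} = -47831 - 8 = -47839$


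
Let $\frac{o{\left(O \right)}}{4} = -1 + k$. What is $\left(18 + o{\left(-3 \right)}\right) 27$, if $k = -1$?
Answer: $270$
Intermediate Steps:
$o{\left(O \right)} = -8$ ($o{\left(O \right)} = 4 \left(-1 - 1\right) = 4 \left(-2\right) = -8$)
$\left(18 + o{\left(-3 \right)}\right) 27 = \left(18 - 8\right) 27 = 10 \cdot 27 = 270$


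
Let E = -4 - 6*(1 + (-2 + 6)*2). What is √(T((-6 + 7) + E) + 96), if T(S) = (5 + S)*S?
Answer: 6*√85 ≈ 55.317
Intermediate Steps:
E = -58 (E = -4 - 6*(1 + 4*2) = -4 - 6*(1 + 8) = -4 - 6*9 = -4 - 1*54 = -4 - 54 = -58)
T(S) = S*(5 + S)
√(T((-6 + 7) + E) + 96) = √(((-6 + 7) - 58)*(5 + ((-6 + 7) - 58)) + 96) = √((1 - 58)*(5 + (1 - 58)) + 96) = √(-57*(5 - 57) + 96) = √(-57*(-52) + 96) = √(2964 + 96) = √3060 = 6*√85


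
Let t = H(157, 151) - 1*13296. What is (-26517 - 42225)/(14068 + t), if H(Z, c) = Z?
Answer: -68742/929 ≈ -73.996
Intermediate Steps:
t = -13139 (t = 157 - 1*13296 = 157 - 13296 = -13139)
(-26517 - 42225)/(14068 + t) = (-26517 - 42225)/(14068 - 13139) = -68742/929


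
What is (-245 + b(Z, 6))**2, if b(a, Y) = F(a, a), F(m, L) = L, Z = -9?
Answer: 64516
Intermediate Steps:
b(a, Y) = a
(-245 + b(Z, 6))**2 = (-245 - 9)**2 = (-254)**2 = 64516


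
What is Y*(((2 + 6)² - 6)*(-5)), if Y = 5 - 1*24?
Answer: 5510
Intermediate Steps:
Y = -19 (Y = 5 - 24 = -19)
Y*(((2 + 6)² - 6)*(-5)) = -19*((2 + 6)² - 6)*(-5) = -19*(8² - 6)*(-5) = -19*(64 - 6)*(-5) = -1102*(-5) = -19*(-290) = 5510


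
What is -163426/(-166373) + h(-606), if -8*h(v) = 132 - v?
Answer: -60737933/665492 ≈ -91.268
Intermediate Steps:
h(v) = -33/2 + v/8 (h(v) = -(132 - v)/8 = -33/2 + v/8)
-163426/(-166373) + h(-606) = -163426/(-166373) + (-33/2 + (1/8)*(-606)) = -163426*(-1/166373) + (-33/2 - 303/4) = 163426/166373 - 369/4 = -60737933/665492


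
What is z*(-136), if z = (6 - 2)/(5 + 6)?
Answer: -544/11 ≈ -49.455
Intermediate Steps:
z = 4/11 ≈ 0.36364
z*(-136) = (4/11)*(-136) = -544/11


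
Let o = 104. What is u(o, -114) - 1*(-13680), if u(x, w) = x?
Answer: 13784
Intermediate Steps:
u(o, -114) - 1*(-13680) = 104 - 1*(-13680) = 104 + 13680 = 13784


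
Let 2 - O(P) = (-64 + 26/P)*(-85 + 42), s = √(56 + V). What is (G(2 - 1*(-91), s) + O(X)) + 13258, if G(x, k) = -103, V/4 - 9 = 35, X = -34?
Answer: 176326/17 ≈ 10372.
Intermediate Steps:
V = 176 (V = 36 + 4*35 = 36 + 140 = 176)
s = 2*√58 (s = √(56 + 176) = √232 = 2*√58 ≈ 15.232)
O(P) = -2750 + 1118/P (O(P) = 2 - (-64 + 26/P)*(-85 + 42) = 2 - (-64 + 26/P)*(-43) = 2 - (2752 - 1118/P) = 2 + (-2752 + 1118/P) = -2750 + 1118/P)
(G(2 - 1*(-91), s) + O(X)) + 13258 = (-103 + (-2750 + 1118/(-34))) + 13258 = (-103 + (-2750 + 1118*(-1/34))) + 13258 = (-103 + (-2750 - 559/17)) + 13258 = (-103 - 47309/17) + 13258 = -49060/17 + 13258 = 176326/17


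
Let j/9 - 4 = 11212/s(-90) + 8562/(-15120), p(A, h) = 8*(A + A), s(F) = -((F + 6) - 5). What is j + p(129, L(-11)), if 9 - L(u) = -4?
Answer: 80459237/24920 ≈ 3228.7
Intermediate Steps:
L(u) = 13 (L(u) = 9 - 1*(-4) = 9 + 4 = 13)
s(F) = -1 - F (s(F) = -((6 + F) - 5) = -(1 + F) = -1 - F)
p(A, h) = 16*A (p(A, h) = 8*(2*A) = 16*A)
j = 29024357/24920 (j = 36 + 9*(11212/(-1 - 1*(-90)) + 8562/(-15120)) = 36 + 9*(11212/(-1 + 90) + 8562*(-1/15120)) = 36 + 9*(11212/89 - 1427/2520) = 36 + 9*(28127237/224280) = 36 + 28127237/24920 = 29024357/24920 ≈ 1164.7)
j + p(129, L(-11)) = 29024357/24920 + 16*129 = 29024357/24920 + 2064 = 80459237/24920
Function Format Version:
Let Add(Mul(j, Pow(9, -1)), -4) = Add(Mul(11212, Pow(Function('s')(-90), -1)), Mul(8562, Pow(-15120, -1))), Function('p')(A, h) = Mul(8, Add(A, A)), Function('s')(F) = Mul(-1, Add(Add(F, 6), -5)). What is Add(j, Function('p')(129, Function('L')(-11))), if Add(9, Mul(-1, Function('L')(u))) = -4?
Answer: Rational(80459237, 24920) ≈ 3228.7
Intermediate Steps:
Function('L')(u) = 13 (Function('L')(u) = Add(9, Mul(-1, -4)) = Add(9, 4) = 13)
Function('s')(F) = Add(-1, Mul(-1, F)) (Function('s')(F) = Mul(-1, Add(Add(6, F), -5)) = Mul(-1, Add(1, F)) = Add(-1, Mul(-1, F)))
Function('p')(A, h) = Mul(16, A) (Function('p')(A, h) = Mul(8, Mul(2, A)) = Mul(16, A))
j = Rational(29024357, 24920) (j = Add(36, Mul(9, Add(Mul(11212, Pow(Add(-1, Mul(-1, -90)), -1)), Mul(8562, Pow(-15120, -1))))) = Add(36, Mul(9, Add(Mul(11212, Pow(Add(-1, 90), -1)), Mul(8562, Rational(-1, 15120))))) = Add(36, Mul(9, Add(Mul(11212, Pow(89, -1)), Rational(-1427, 2520)))) = Add(36, Mul(9, Add(Mul(11212, Rational(1, 89)), Rational(-1427, 2520)))) = Add(36, Mul(9, Add(Rational(11212, 89), Rational(-1427, 2520)))) = Add(36, Mul(9, Rational(28127237, 224280))) = Add(36, Rational(28127237, 24920)) = Rational(29024357, 24920) ≈ 1164.7)
Add(j, Function('p')(129, Function('L')(-11))) = Add(Rational(29024357, 24920), Mul(16, 129)) = Add(Rational(29024357, 24920), 2064) = Rational(80459237, 24920)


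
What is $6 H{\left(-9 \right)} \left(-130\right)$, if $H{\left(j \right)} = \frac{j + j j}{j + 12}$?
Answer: $-18720$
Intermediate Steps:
$H{\left(j \right)} = \frac{j + j^{2}}{12 + j}$
$6 H{\left(-9 \right)} \left(-130\right) = 6 \left(- \frac{9 \left(1 - 9\right)}{12 - 9}\right) \left(-130\right) = 6 \left(\left(-9\right) \frac{1}{3} \left(-8\right)\right) \left(-130\right) = 6 \cdot 24 \left(-130\right) = 144 \left(-130\right) = -18720$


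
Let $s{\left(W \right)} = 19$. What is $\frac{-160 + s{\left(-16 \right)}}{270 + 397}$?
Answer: $- \frac{141}{667} \approx -0.21139$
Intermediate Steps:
$\frac{-160 + s{\left(-16 \right)}}{270 + 397} = \frac{-160 + 19}{270 + 397} = - \frac{141}{667}$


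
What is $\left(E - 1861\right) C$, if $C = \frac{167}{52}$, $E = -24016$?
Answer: $- \frac{4321459}{52} \approx -83105.0$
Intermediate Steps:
$C = \frac{167}{52}$ ($C = 167 \cdot \frac{1}{52} = \frac{167}{52} \approx 3.2115$)
$\left(E - 1861\right) C = \left(-24016 - 1861\right) \frac{167}{52} = \left(-25877\right) \frac{167}{52} = - \frac{4321459}{52}$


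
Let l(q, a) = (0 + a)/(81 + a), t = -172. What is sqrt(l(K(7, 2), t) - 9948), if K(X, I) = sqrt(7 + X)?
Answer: 2*I*sqrt(20590934)/91 ≈ 99.73*I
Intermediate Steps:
l(q, a) = a/(81 + a)
sqrt(l(K(7, 2), t) - 9948) = sqrt(-172/(81 - 172) - 9948) = sqrt(-172/(-91) - 9948) = sqrt(-172*(-1/91) - 9948) = sqrt(172/91 - 9948) = sqrt(-905096/91) = 2*I*sqrt(20590934)/91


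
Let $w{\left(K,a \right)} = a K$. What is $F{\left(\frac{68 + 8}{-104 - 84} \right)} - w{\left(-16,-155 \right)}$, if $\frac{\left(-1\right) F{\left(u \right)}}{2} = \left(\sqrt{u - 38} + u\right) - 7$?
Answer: $- \frac{115864}{47} - \frac{38 i \sqrt{235}}{47} \approx -2465.2 - 12.394 i$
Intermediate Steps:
$F{\left(u \right)} = 14 - 2 u - 2 \sqrt{-38 + u}$ ($F{\left(u \right)} = - 2 \left(\left(\sqrt{u - 38} + u\right) - 7\right) = - 2 \left(\left(\sqrt{-38 + u} + u\right) - 7\right) = - 2 \left(\left(u + \sqrt{-38 + u}\right) - 7\right) = - 2 \left(-7 + u + \sqrt{-38 + u}\right) = 14 - 2 u - 2 \sqrt{-38 + u}$)
$w{\left(K,a \right)} = K a$
$F{\left(\frac{68 + 8}{-104 - 84} \right)} - w{\left(-16,-155 \right)} = \left(14 - 2 \frac{68 + 8}{-104 - 84} - 2 \sqrt{-38 + \frac{68 + 8}{-104 - 84}}\right) - \left(-16\right) \left(-155\right) = \left(14 - 2 \frac{76}{-188} - 2 \sqrt{-38 + \frac{76}{-188}}\right) - 2480 = \left(14 - 2 \cdot 76 \left(- \frac{1}{188}\right) - 2 \sqrt{-38 + 76 \left(- \frac{1}{188}\right)}\right) - 2480 = \left(14 - - \frac{38}{47} - 2 \sqrt{-38 - \frac{19}{47}}\right) - 2480 = \left(14 + \frac{38}{47} - 2 \sqrt{- \frac{1805}{47}}\right) - 2480 = \left(14 + \frac{38}{47} - 2 \frac{19 i \sqrt{235}}{47}\right) - 2480 = \left(14 + \frac{38}{47} - \frac{38 i \sqrt{235}}{47}\right) - 2480 = \left(\frac{696}{47} - \frac{38 i \sqrt{235}}{47}\right) - 2480 = - \frac{115864}{47} - \frac{38 i \sqrt{235}}{47}$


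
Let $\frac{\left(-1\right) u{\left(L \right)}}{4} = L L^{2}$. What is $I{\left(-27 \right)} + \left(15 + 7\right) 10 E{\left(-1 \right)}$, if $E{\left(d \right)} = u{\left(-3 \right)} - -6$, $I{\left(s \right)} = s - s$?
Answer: $25080$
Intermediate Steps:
$I{\left(s \right)} = 0$
$u{\left(L \right)} = - 4 L^{3}$ ($u{\left(L \right)} = - 4 L L^{2} = - 4 L^{3}$)
$E{\left(d \right)} = 114$ ($E{\left(d \right)} = - 4 \left(-3\right)^{3} - -6 = \left(-4\right) \left(-27\right) + 6 = 108 + 6 = 114$)
$I{\left(-27 \right)} + \left(15 + 7\right) 10 E{\left(-1 \right)} = 0 + \left(15 + 7\right) 10 \cdot 114 = 0 + 22 \cdot 10 \cdot 114 = 0 + 220 \cdot 114 = 0 + 25080 = 25080$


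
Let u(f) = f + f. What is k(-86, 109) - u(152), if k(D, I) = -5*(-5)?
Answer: -279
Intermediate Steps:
k(D, I) = 25
u(f) = 2*f
k(-86, 109) - u(152) = 25 - 2*152 = 25 - 1*304 = 25 - 304 = -279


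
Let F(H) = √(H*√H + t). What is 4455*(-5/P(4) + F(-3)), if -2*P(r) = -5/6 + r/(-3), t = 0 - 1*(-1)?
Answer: -267300/13 + 4455*√(1 - 3*I*√3) ≈ -12660.0 - 6525.9*I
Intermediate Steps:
t = 1 (t = 0 + 1 = 1)
P(r) = 5/12 + r/6 (P(r) = -(-5/6 + r/(-3))/2 = -(-5*⅙ + r*(-⅓))/2 = -(-⅚ - r/3)/2 = 5/12 + r/6)
F(H) = √(1 + H^(3/2)) (F(H) = √(H*√H + 1) = √(H^(3/2) + 1) = √(1 + H^(3/2)))
4455*(-5/P(4) + F(-3)) = 4455*(-5/(5/12 + (⅙)*4) + √(1 + (-3)^(3/2))) = 4455*(-5/(5/12 + ⅔) + √(1 - 3*I*√3)) = 4455*(-5/13/12 + √(1 - 3*I*√3)) = 4455*(-5*12/13 + √(1 - 3*I*√3)) = 4455*(-60/13 + √(1 - 3*I*√3)) = -267300/13 + 4455*√(1 - 3*I*√3)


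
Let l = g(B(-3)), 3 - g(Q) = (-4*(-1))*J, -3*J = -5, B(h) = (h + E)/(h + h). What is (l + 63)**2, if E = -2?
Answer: 31684/9 ≈ 3520.4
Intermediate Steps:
B(h) = (-2 + h)/(2*h) (B(h) = (h - 2)/(h + h) = (-2 + h)/((2*h)) = (-2 + h)*(1/(2*h)) = (-2 + h)/(2*h))
J = 5/3 (J = -1/3*(-5) = 5/3 ≈ 1.6667)
g(Q) = -11/3 (g(Q) = 3 - (-4*(-1))*5/3 = 3 - 4*5/3 = 3 - 1*20/3 = 3 - 20/3 = -11/3)
l = -11/3 ≈ -3.6667
(l + 63)**2 = (-11/3 + 63)**2 = (178/3)**2 = 31684/9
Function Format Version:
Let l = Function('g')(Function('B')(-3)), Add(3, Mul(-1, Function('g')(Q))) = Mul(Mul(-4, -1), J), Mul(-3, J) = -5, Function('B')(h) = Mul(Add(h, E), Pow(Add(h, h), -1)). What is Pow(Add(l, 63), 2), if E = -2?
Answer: Rational(31684, 9) ≈ 3520.4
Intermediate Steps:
Function('B')(h) = Mul(Rational(1, 2), Pow(h, -1), Add(-2, h)) (Function('B')(h) = Mul(Add(h, -2), Pow(Add(h, h), -1)) = Mul(Add(-2, h), Pow(Mul(2, h), -1)) = Mul(Add(-2, h), Mul(Rational(1, 2), Pow(h, -1))) = Mul(Rational(1, 2), Pow(h, -1), Add(-2, h)))
J = Rational(5, 3) (J = Mul(Rational(-1, 3), -5) = Rational(5, 3) ≈ 1.6667)
Function('g')(Q) = Rational(-11, 3) (Function('g')(Q) = Add(3, Mul(-1, Mul(Mul(-4, -1), Rational(5, 3)))) = Add(3, Mul(-1, Mul(4, Rational(5, 3)))) = Add(3, Mul(-1, Rational(20, 3))) = Add(3, Rational(-20, 3)) = Rational(-11, 3))
l = Rational(-11, 3) ≈ -3.6667
Pow(Add(l, 63), 2) = Pow(Add(Rational(-11, 3), 63), 2) = Pow(Rational(178, 3), 2) = Rational(31684, 9)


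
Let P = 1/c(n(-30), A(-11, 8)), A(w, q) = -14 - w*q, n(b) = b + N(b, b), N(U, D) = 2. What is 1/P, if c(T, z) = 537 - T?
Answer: 565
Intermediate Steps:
n(b) = 2 + b (n(b) = b + 2 = 2 + b)
A(w, q) = -14 - q*w
P = 1/565 (P = 1/(537 - (2 - 30)) = 1/(537 - 1*(-28)) = 1/(537 + 28) = 1/565 ≈ 0.0017699)
1/P = 1/(1/565) = 565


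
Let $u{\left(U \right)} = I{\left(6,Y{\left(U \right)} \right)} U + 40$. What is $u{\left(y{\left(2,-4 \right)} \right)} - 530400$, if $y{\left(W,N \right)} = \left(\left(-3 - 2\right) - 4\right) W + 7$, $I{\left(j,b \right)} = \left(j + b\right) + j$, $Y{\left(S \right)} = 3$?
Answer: $-530525$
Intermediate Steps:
$I{\left(j,b \right)} = b + 2 j$ ($I{\left(j,b \right)} = \left(b + j\right) + j = b + 2 j$)
$y{\left(W,N \right)} = 7 - 9 W$ ($y{\left(W,N \right)} = \left(-5 - 4\right) W + 7 = - 9 W + 7 = 7 - 9 W$)
$u{\left(U \right)} = 40 + 15 U$ ($u{\left(U \right)} = \left(3 + 2 \cdot 6\right) U + 40 = \left(3 + 12\right) U + 40 = 15 U + 40 = 40 + 15 U$)
$u{\left(y{\left(2,-4 \right)} \right)} - 530400 = \left(40 + 15 \left(7 - 18\right)\right) - 530400 = \left(40 + 15 \left(-11\right)\right) - 530400 = \left(40 - 165\right) - 530400 = -125 - 530400 = -530525$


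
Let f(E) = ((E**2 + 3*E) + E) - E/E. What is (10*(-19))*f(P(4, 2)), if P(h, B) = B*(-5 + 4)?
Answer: 950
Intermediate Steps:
P(h, B) = -B (P(h, B) = B*(-1) = -B)
f(E) = -1 + E**2 + 4*E (f(E) = (E**2 + 4*E) - 1*1 = (E**2 + 4*E) - 1 = -1 + E**2 + 4*E)
(10*(-19))*f(P(4, 2)) = (10*(-19))*(-1 + (-1*2)**2 + 4*(-1*2)) = -190*(-1 + (-2)**2 + 4*(-2)) = -190*(-1 + 4 - 8) = -190*(-5) = 950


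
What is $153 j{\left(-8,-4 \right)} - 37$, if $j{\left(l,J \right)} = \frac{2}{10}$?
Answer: $- \frac{32}{5} \approx -6.4$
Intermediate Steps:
$j{\left(l,J \right)} = \frac{1}{5}$ ($j{\left(l,J \right)} = 2 \cdot \frac{1}{10} = \frac{1}{5}$)
$153 j{\left(-8,-4 \right)} - 37 = 153 \cdot \frac{1}{5} - 37 = \frac{153}{5} - 37 = - \frac{32}{5}$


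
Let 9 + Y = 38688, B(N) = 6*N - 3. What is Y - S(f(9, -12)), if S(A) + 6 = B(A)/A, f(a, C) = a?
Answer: 116038/3 ≈ 38679.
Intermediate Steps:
B(N) = -3 + 6*N
Y = 38679 (Y = -9 + 38688 = 38679)
S(A) = -6 + (-3 + 6*A)/A
Y - S(f(9, -12)) = 38679 - (-3)/9 = 38679 - 1*(-⅓) = 38679 + ⅓ = 116038/3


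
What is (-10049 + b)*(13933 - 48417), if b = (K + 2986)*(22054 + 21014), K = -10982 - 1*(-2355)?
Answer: 8378116670308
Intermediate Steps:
K = -8627 (K = -10982 + 2355 = -8627)
b = -242946588 (b = (-8627 + 2986)*(22054 + 21014) = -5641*43068 = -242946588)
(-10049 + b)*(13933 - 48417) = (-10049 - 242946588)*(13933 - 48417) = -242956637*(-34484) = 8378116670308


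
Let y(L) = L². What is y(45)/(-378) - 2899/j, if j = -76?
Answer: 17443/532 ≈ 32.788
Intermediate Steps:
y(45)/(-378) - 2899/j = 45²/(-378) - 2899/(-76) = 2025*(-1/378) - 2899*(-1/76) = -75/14 + 2899/76 = 17443/532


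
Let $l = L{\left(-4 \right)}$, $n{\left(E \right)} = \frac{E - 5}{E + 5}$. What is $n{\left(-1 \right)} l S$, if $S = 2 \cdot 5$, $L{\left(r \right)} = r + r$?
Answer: $120$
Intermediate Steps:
$n{\left(E \right)} = \frac{-5 + E}{5 + E}$
$L{\left(r \right)} = 2 r$
$S = 10$
$l = -8$ ($l = 2 \left(-4\right) = -8$)
$n{\left(-1 \right)} l S = \frac{-5 - 1}{5 - 1} \left(-8\right) 10 = \frac{1}{4} \left(-6\right) \left(-8\right) 10 = \left(- \frac{3}{2}\right) \left(-8\right) 10 = 12 \cdot 10 = 120$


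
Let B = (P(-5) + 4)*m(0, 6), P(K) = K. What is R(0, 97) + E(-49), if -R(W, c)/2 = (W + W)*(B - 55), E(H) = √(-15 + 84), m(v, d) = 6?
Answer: √69 ≈ 8.3066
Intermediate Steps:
E(H) = √69
B = -6 (B = (-5 + 4)*6 = -1*6 = -6)
R(W, c) = 244*W (R(W, c) = -2*(W + W)*(-6 - 55) = -2*2*W*(-61) = -(-244)*W = 244*W)
R(0, 97) + E(-49) = 244*0 + √69 = 0 + √69 = √69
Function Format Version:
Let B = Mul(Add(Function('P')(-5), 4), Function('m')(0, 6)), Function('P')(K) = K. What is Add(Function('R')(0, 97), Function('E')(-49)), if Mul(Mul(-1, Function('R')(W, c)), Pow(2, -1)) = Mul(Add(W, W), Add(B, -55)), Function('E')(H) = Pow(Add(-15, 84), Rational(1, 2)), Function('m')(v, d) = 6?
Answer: Pow(69, Rational(1, 2)) ≈ 8.3066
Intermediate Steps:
Function('E')(H) = Pow(69, Rational(1, 2))
B = -6 (B = Mul(Add(-5, 4), 6) = Mul(-1, 6) = -6)
Function('R')(W, c) = Mul(244, W) (Function('R')(W, c) = Mul(-2, Mul(Add(W, W), Add(-6, -55))) = Mul(-2, Mul(Mul(2, W), -61)) = Mul(-2, Mul(-122, W)) = Mul(244, W))
Add(Function('R')(0, 97), Function('E')(-49)) = Add(Mul(244, 0), Pow(69, Rational(1, 2))) = Add(0, Pow(69, Rational(1, 2))) = Pow(69, Rational(1, 2))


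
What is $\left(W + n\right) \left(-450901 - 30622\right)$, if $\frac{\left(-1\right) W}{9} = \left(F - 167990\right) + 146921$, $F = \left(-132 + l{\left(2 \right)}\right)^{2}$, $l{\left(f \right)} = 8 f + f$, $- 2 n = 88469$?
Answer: $- \frac{27372174935}{2} \approx -1.3686 \cdot 10^{10}$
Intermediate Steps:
$n = - \frac{88469}{2}$ ($n = \left(- \frac{1}{2}\right) 88469 = - \frac{88469}{2} \approx -44235.0$)
$l{\left(f \right)} = 9 f$
$F = 12996$ ($F = \left(-132 + 9 \cdot 2\right)^{2} = \left(-132 + 18\right)^{2} = \left(-114\right)^{2} = 12996$)
$W = 72657$ ($W = - 9 \left(\left(12996 - 167990\right) + 146921\right) = - 9 \left(-154994 + 146921\right) = \left(-9\right) \left(-8073\right) = 72657$)
$\left(W + n\right) \left(-450901 - 30622\right) = \left(72657 - \frac{88469}{2}\right) \left(-450901 - 30622\right) = \frac{56845}{2} \left(-481523\right) = - \frac{27372174935}{2}$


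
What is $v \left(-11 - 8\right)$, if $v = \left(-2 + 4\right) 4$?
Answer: $-152$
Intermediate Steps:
$v = 8$ ($v = 2 \cdot 4 = 8$)
$v \left(-11 - 8\right) = 8 \left(-11 - 8\right) = 8 \left(-19\right) = -152$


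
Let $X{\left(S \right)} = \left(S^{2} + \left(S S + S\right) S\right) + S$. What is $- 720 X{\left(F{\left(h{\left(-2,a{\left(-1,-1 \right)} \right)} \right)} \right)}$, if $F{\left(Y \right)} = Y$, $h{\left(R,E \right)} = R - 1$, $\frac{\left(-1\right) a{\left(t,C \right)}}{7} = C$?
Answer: $8640$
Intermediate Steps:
$a{\left(t,C \right)} = - 7 C$
$h{\left(R,E \right)} = -1 + R$
$X{\left(S \right)} = S + S^{2} + S \left(S + S^{2}\right)$ ($X{\left(S \right)} = \left(S^{2} + \left(S^{2} + S\right) S\right) + S = \left(S^{2} + \left(S + S^{2}\right) S\right) + S = \left(S^{2} + S \left(S + S^{2}\right)\right) + S = S + S^{2} + S \left(S + S^{2}\right)$)
$- 720 X{\left(F{\left(h{\left(-2,a{\left(-1,-1 \right)} \right)} \right)} \right)} = - 720 \left(-1 - 2\right) \left(1 + \left(-1 - 2\right)^{2} + 2 \left(-1 - 2\right)\right) = - 720 \left(- 3 \left(1 + \left(-3\right)^{2} + 2 \left(-3\right)\right)\right) = - 720 \left(- 3 \left(1 + 9 - 6\right)\right) = - 720 \left(\left(-3\right) 4\right) = \left(-720\right) \left(-12\right) = 8640$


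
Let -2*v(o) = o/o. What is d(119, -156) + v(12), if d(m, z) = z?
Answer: -313/2 ≈ -156.50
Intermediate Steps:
v(o) = -1/2 (v(o) = -o/(2*o) = -1/2*1 = -1/2)
d(119, -156) + v(12) = -156 - 1/2 = -313/2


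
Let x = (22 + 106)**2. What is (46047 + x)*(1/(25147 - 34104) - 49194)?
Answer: -27509012672029/8957 ≈ -3.0712e+9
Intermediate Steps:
x = 16384 (x = 128**2 = 16384)
(46047 + x)*(1/(25147 - 34104) - 49194) = (46047 + 16384)*(1/(25147 - 34104) - 49194) = 62431*(1/(-8957) - 49194) = 62431*(-1/8957 - 49194) = 62431*(-440630659/8957) = -27509012672029/8957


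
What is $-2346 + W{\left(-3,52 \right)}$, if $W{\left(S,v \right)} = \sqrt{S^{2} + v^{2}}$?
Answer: $-2346 + \sqrt{2713} \approx -2293.9$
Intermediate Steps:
$-2346 + W{\left(-3,52 \right)} = -2346 + \sqrt{\left(-3\right)^{2} + 52^{2}} = -2346 + \sqrt{9 + 2704} = -2346 + \sqrt{2713}$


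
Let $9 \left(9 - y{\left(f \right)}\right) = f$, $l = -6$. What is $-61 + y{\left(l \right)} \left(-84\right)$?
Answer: $-873$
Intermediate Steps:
$y{\left(f \right)} = 9 - \frac{f}{9}$
$-61 + y{\left(l \right)} \left(-84\right) = -61 + \left(9 - - \frac{2}{3}\right) \left(-84\right) = -61 + \left(9 + \frac{2}{3}\right) \left(-84\right) = -61 + \frac{29}{3} \left(-84\right) = -61 - 812 = -873$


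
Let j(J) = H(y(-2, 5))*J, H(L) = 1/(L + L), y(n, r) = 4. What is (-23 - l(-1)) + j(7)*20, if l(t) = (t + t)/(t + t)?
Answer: -13/2 ≈ -6.5000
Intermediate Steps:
H(L) = 1/(2*L)
l(t) = 1 (l(t) = (2*t)/((2*t)) = (2*t)*(1/(2*t)) = 1)
j(J) = J/8 (j(J) = ((½)/4)*J = ((½)*(¼))*J = J/8)
(-23 - l(-1)) + j(7)*20 = (-23 - 1*1) + ((⅛)*7)*20 = (-23 - 1) + (7/8)*20 = -24 + 35/2 = -13/2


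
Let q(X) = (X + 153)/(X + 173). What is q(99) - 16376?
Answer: -1113505/68 ≈ -16375.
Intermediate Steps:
q(X) = (153 + X)/(173 + X)
q(99) - 16376 = (153 + 99)/(173 + 99) - 16376 = 252/272 - 16376 = (1/272)*252 - 16376 = 63/68 - 16376 = -1113505/68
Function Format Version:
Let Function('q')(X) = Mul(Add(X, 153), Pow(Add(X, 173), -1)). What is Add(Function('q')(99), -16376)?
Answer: Rational(-1113505, 68) ≈ -16375.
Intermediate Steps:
Function('q')(X) = Mul(Pow(Add(173, X), -1), Add(153, X)) (Function('q')(X) = Mul(Add(153, X), Pow(Add(173, X), -1)) = Mul(Pow(Add(173, X), -1), Add(153, X)))
Add(Function('q')(99), -16376) = Add(Mul(Pow(Add(173, 99), -1), Add(153, 99)), -16376) = Add(Mul(Pow(272, -1), 252), -16376) = Add(Mul(Rational(1, 272), 252), -16376) = Add(Rational(63, 68), -16376) = Rational(-1113505, 68)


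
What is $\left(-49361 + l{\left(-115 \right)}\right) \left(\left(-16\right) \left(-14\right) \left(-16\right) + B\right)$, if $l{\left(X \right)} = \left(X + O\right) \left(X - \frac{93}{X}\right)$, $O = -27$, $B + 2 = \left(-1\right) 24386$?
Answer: $\frac{106622858412}{115} \approx 9.2716 \cdot 10^{8}$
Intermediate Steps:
$B = -24388$ ($B = -2 - 24386 = -24388$)
$l{\left(X \right)} = \left(-27 + X\right) \left(X - \frac{93}{X}\right)$ ($l{\left(X \right)} = \left(X - 27\right) \left(X - \frac{93}{X}\right) = \left(-27 + X\right) \left(X - \frac{93}{X}\right)$)
$\left(-49361 + l{\left(-115 \right)}\right) \left(\left(-16\right) \left(-14\right) \left(-16\right) + B\right) = \left(-49361 + \left(-93 + \left(-115\right)^{2} - -3105 + \frac{2511}{-115}\right)\right) \left(\left(-16\right) \left(-14\right) \left(-16\right) - 24388\right) = \left(-49361 + \left(-93 + 13225 + 3105 + 2511 \left(- \frac{1}{115}\right)\right)\right) \left(224 \left(-16\right) - 24388\right) = \left(-49361 + \left(-93 + 13225 + 3105 - \frac{2511}{115}\right)\right) \left(-3584 - 24388\right) = \left(-49361 + \frac{1864744}{115}\right) \left(-27972\right) = \left(- \frac{3811771}{115}\right) \left(-27972\right) = \frac{106622858412}{115}$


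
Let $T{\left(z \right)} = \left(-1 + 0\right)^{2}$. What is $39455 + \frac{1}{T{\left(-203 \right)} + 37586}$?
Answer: $\frac{1482995086}{37587} \approx 39455.0$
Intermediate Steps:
$T{\left(z \right)} = 1$ ($T{\left(z \right)} = \left(-1\right)^{2} = 1$)
$39455 + \frac{1}{T{\left(-203 \right)} + 37586} = 39455 + \frac{1}{1 + 37586} = 39455 + \frac{1}{37587} = \frac{1482995086}{37587}$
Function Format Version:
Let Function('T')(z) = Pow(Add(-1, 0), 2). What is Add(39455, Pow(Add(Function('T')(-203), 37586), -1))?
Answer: Rational(1482995086, 37587) ≈ 39455.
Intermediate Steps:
Function('T')(z) = 1 (Function('T')(z) = Pow(-1, 2) = 1)
Add(39455, Pow(Add(Function('T')(-203), 37586), -1)) = Add(39455, Pow(Add(1, 37586), -1)) = Add(39455, Pow(37587, -1)) = Add(39455, Rational(1, 37587)) = Rational(1482995086, 37587)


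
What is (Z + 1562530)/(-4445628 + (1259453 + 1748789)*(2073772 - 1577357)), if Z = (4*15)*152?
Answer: 785825/746666003401 ≈ 1.0524e-6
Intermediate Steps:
Z = 9120 (Z = 60*152 = 9120)
(Z + 1562530)/(-4445628 + (1259453 + 1748789)*(2073772 - 1577357)) = (9120 + 1562530)/(-4445628 + (1259453 + 1748789)*(2073772 - 1577357)) = 1571650/(-4445628 + 3008242*496415) = 1571650/(-4445628 + 1493336452430) = 1571650/1493332006802 = 1571650*(1/1493332006802) = 785825/746666003401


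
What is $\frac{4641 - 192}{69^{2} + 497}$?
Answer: $\frac{4449}{5258} \approx 0.84614$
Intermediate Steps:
$\frac{4641 - 192}{69^{2} + 497} = \frac{4449}{4761 + 497} = \frac{4449}{5258}$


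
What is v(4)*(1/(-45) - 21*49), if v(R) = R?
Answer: -185224/45 ≈ -4116.1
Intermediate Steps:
v(4)*(1/(-45) - 21*49) = 4*(1/(-45) - 21*49) = 4*(-1/45 - 1029) = 4*(-46306/45) = -185224/45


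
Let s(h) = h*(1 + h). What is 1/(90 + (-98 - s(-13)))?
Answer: -1/164 ≈ -0.0060976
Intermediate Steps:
1/(90 + (-98 - s(-13))) = 1/(90 + (-98 - (-13)*(1 - 13))) = 1/(90 + (-98 - (-13)*(-12))) = 1/(90 + (-98 - 1*156)) = 1/(90 + (-98 - 156)) = 1/(90 - 254) = 1/(-164) = -1/164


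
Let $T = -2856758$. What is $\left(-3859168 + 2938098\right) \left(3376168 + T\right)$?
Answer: $-478412968700$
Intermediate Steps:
$\left(-3859168 + 2938098\right) \left(3376168 + T\right) = \left(-3859168 + 2938098\right) \left(3376168 - 2856758\right) = \left(-921070\right) 519410 = -478412968700$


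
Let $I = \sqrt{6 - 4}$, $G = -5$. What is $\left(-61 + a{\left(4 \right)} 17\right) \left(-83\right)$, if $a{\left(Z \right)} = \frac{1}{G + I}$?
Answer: $\frac{123504}{23} + \frac{1411 \sqrt{2}}{23} \approx 5456.5$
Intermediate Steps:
$I = \sqrt{2} \approx 1.4142$
$a{\left(Z \right)} = \frac{1}{-5 + \sqrt{2}}$
$\left(-61 + a{\left(4 \right)} 17\right) \left(-83\right) = \left(-61 + \left(- \frac{5}{23} - \frac{\sqrt{2}}{23}\right) 17\right) \left(-83\right) = \left(-61 - \left(\frac{85}{23} + \frac{17 \sqrt{2}}{23}\right)\right) \left(-83\right) = \left(- \frac{1488}{23} - \frac{17 \sqrt{2}}{23}\right) \left(-83\right) = \frac{123504}{23} + \frac{1411 \sqrt{2}}{23}$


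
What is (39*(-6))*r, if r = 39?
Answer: -9126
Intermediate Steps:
(39*(-6))*r = (39*(-6))*39 = -234*39 = -9126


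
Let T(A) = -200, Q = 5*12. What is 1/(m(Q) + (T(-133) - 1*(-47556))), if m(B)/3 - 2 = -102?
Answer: 1/47056 ≈ 2.1251e-5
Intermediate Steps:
Q = 60
m(B) = -300 (m(B) = 6 + 3*(-102) = 6 - 306 = -300)
1/(m(Q) + (T(-133) - 1*(-47556))) = 1/(-300 + (-200 - 1*(-47556))) = 1/(-300 + (-200 + 47556)) = 1/(-300 + 47356) = 1/47056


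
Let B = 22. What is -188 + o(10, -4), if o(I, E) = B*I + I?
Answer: 42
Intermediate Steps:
o(I, E) = 23*I (o(I, E) = 22*I + I = 23*I)
-188 + o(10, -4) = -188 + 23*10 = -188 + 230 = 42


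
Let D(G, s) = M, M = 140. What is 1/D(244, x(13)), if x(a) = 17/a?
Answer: 1/140 ≈ 0.0071429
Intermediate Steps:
D(G, s) = 140
1/D(244, x(13)) = 1/140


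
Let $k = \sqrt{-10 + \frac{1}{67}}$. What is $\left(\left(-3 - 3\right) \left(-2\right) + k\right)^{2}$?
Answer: $\frac{\left(804 + i \sqrt{44823}\right)^{2}}{4489} \approx 134.01 + 75.838 i$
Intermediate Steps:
$k = \frac{i \sqrt{44823}}{67}$ ($k = \sqrt{-10 + \frac{1}{67}} = \sqrt{- \frac{669}{67}} = \frac{i \sqrt{44823}}{67} \approx 3.1599 i$)
$\left(\left(-3 - 3\right) \left(-2\right) + k\right)^{2} = \left(\left(-3 - 3\right) \left(-2\right) + \frac{i \sqrt{44823}}{67}\right)^{2} = \left(\left(-6\right) \left(-2\right) + \frac{i \sqrt{44823}}{67}\right)^{2} = \left(12 + \frac{i \sqrt{44823}}{67}\right)^{2}$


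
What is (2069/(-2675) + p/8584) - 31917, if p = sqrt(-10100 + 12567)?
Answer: -85380044/2675 + sqrt(2467)/8584 ≈ -31918.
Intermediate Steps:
p = sqrt(2467) ≈ 49.669
(2069/(-2675) + p/8584) - 31917 = (2069/(-2675) + sqrt(2467)/8584) - 31917 = (2069*(-1/2675) + sqrt(2467)*(1/8584)) - 31917 = (-2069/2675 + sqrt(2467)/8584) - 31917 = -85380044/2675 + sqrt(2467)/8584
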